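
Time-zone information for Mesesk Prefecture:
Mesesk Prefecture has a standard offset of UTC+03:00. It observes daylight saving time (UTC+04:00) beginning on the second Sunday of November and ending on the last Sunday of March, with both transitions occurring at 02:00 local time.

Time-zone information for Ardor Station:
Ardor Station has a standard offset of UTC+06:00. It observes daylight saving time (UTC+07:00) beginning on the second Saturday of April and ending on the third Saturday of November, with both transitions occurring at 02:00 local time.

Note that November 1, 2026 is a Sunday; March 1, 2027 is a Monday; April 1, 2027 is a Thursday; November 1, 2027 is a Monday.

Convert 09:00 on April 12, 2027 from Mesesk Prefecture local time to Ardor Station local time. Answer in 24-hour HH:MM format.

1 November 2026 is a Sunday, so the first Sunday is November 1 and the second is November 8.
1 March 2027 is a Monday, so Sundays fall on 7, 14, 21, 28; the last is March 28.
April 12, 2027 does not fall between 8 November 2026 and 28 March 2027, so daylight saving is not in effect and Mesesk Prefecture is at UTC+03:00.
09:00 Mesesk Prefecture − 3h = 06:00 UTC.
1 April 2027 is a Thursday, so the first Saturday is April 3 and the second is April 10.
1 November 2027 is a Monday, so the first Saturday is November 6 and the third is November 20.
At the standard offset (UTC+06:00), 06:00 UTC + 6h = 12:00 Ardor Station standard time.
The standard-time date in Ardor Station, April 12, 2027, falls between 10 April and 20 November, so daylight saving is in effect and Ardor Station is at UTC+07:00.
06:00 UTC + 7h = 13:00 Ardor Station.

13:00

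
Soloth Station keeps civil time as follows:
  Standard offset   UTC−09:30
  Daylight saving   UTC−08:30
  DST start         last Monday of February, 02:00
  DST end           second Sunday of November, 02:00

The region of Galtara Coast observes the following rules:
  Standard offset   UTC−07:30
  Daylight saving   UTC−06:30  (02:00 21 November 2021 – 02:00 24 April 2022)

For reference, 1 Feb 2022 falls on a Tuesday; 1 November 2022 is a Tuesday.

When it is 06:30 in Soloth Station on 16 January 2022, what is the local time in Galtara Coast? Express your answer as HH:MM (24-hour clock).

1 February 2022 is a Tuesday, so Mondays fall on 7, 14, 21, 28; the last is February 28.
1 November 2022 is a Tuesday, so the first Sunday is November 6 and the second is November 13.
16 January 2022 does not fall between 28 February and 13 November, so daylight saving is not in effect and Soloth Station is at UTC−09:30.
06:30 Soloth Station + 9h30m = 16:00 UTC.
At the standard offset (UTC−07:30), 16:00 UTC − 7h30m = 08:30 Galtara Coast standard time.
The standard-time date in Galtara Coast, 16 January 2022, falls between 21 November 2021 and 24 April 2022, so daylight saving is in effect and Galtara Coast is at UTC−06:30.
16:00 UTC − 6h30m = 09:30 Galtara Coast.

09:30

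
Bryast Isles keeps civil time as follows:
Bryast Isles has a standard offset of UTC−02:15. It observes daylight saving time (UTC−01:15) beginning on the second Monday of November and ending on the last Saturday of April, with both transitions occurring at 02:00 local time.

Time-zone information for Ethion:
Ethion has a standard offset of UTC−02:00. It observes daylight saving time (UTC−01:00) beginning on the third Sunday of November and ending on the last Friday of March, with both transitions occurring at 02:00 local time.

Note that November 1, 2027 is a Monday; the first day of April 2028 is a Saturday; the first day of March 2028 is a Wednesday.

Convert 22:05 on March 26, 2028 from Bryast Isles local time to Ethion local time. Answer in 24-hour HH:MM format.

1 November 2027 is a Monday, so the first Monday is November 1 and the second is November 8.
1 April 2028 is a Saturday, so Saturdays fall on 1, 8, 15, 22, 29; the last is April 29.
March 26, 2028 falls between 8 November 2027 and 29 April 2028, so daylight saving is in effect and Bryast Isles is at UTC−01:15.
22:05 Bryast Isles + 1h15m = 23:20 UTC.
1 November 2027 is a Monday, so the first Sunday is November 7 and the third is November 21.
1 March 2028 is a Wednesday, so Fridays fall on 3, 10, 17, 24, 31; the last is March 31.
At the standard offset (UTC−02:00), 23:20 UTC − 2h = 21:20 Ethion standard time.
Daylight saving runs 21 November 2027 – 31 March 2028; the standard-time date in Ethion, March 26, 2028, is inside that window, so Ethion is at UTC−01:00.
23:20 UTC − 1h = 22:20 Ethion.

22:20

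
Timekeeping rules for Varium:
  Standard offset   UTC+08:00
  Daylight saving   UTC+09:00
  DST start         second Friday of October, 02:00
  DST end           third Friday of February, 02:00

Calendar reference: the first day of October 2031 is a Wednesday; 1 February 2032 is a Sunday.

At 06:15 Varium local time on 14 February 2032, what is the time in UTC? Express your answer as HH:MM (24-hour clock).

21:15

1 October 2031 is a Wednesday, so the first Friday is October 3 and the second is October 10.
1 February 2032 is a Sunday, so the first Friday is February 6 and the third is February 20.
14 February 2032 falls between 10 October 2031 and 20 February 2032, so daylight saving is in effect and Varium is at UTC+09:00.
06:15 local − 9h = 21:15 UTC (rolling into the previous day, 13 February 2032).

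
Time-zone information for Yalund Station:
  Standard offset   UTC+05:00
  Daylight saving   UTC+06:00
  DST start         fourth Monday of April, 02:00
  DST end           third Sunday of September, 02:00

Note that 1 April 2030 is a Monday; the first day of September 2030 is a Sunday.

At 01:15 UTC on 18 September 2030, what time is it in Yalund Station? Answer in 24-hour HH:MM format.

06:15

1 April 2030 is a Monday, so the first Monday is April 1 and the fourth is April 22.
1 September 2030 is a Sunday, so the first Sunday is September 1 and the third is September 15.
At the standard offset (UTC+05:00), 01:15 UTC + 5h = 06:15 Yalund Station standard time.
Daylight saving runs 22 April – 15 September; the standard-time date in Yalund Station, 18 September 2030, is outside that window, so Yalund Station is on standard time at UTC+05:00.
01:15 UTC + 5h = 06:15 local.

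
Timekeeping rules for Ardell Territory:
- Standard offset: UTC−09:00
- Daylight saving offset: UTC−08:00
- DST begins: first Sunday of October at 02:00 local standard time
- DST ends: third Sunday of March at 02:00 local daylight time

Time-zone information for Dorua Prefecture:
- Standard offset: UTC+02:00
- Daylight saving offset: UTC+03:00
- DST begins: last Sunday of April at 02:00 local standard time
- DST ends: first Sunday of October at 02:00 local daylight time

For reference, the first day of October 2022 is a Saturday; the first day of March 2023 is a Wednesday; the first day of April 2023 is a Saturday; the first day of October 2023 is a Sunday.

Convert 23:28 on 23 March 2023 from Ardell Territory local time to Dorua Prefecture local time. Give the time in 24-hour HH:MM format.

1 October 2022 is a Saturday, so the first Sunday is October 2.
1 March 2023 is a Wednesday, so the first Sunday is March 5 and the third is March 19.
23 March 2023 does not fall between 2 October 2022 and 19 March 2023, so daylight saving is not in effect and Ardell Territory is at UTC−09:00.
23:28 Ardell Territory + 9h = 08:28 UTC (rolling into the next day, 24 March 2023).
1 April 2023 is a Saturday, so Sundays fall on 2, 9, 16, 23, 30; the last is April 30.
1 October 2023 is a Sunday, so the first Sunday is October 1.
At the standard offset (UTC+02:00), 08:28 UTC + 2h = 10:28 Dorua Prefecture standard time.
The standard-time date in Dorua Prefecture, 24 March 2023, is outside the daylight-saving period (30 April – 1 October), so Dorua Prefecture is on standard time, UTC+02:00.
08:28 UTC + 2h = 10:28 Dorua Prefecture.

10:28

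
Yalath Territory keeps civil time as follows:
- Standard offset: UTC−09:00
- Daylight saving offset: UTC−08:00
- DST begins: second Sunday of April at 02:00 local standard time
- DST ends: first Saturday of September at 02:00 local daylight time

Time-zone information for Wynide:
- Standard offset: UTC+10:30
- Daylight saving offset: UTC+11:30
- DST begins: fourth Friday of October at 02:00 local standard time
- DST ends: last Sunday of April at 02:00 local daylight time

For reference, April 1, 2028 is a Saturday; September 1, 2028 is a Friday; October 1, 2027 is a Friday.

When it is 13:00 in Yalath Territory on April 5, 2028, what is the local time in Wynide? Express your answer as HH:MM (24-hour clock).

09:30

1 April 2028 is a Saturday, so the first Sunday is April 2 and the second is April 9.
1 September 2028 is a Friday, so the first Saturday is September 2.
Daylight saving runs 9 April – 2 September; April 5, 2028 is outside that window, so Yalath Territory is on standard time at UTC−09:00.
13:00 Yalath Territory + 9h = 22:00 UTC.
1 October 2027 is a Friday, so the first Friday is October 1 and the fourth is October 22.
1 April 2028 is a Saturday, so Sundays fall on 2, 9, 16, 23, 30; the last is April 30.
At the standard offset (UTC+10:30), 22:00 UTC + 10h30m = 08:30 Wynide standard time (rolling into the next day, 6 April 2028).
The standard-time date in Wynide, April 6, 2028, lies within the daylight-saving period (22 October 2027 – 30 April 2028), so Wynide is on daylight time, UTC+11:30.
22:00 UTC + 11h30m = 09:30 Wynide (rolling into the next day, 6 April 2028).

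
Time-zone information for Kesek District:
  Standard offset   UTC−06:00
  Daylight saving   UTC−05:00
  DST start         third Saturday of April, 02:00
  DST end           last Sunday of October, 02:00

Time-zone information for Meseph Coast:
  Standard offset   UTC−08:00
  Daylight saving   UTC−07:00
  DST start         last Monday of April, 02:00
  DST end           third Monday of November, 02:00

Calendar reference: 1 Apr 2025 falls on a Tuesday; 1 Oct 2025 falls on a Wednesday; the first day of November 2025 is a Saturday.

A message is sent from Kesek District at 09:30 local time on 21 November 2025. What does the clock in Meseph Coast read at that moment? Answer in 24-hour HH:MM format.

1 April 2025 is a Tuesday, so the first Saturday is April 5 and the third is April 19.
1 October 2025 is a Wednesday, so Sundays fall on 5, 12, 19, 26; the last is October 26.
Daylight saving runs 19 April – 26 October; 21 November 2025 is outside that window, so Kesek District is on standard time at UTC−06:00.
09:30 Kesek District + 6h = 15:30 UTC.
1 April 2025 is a Tuesday, so Mondays fall on 7, 14, 21, 28; the last is April 28.
1 November 2025 is a Saturday, so the first Monday is November 3 and the third is November 17.
At the standard offset (UTC−08:00), 15:30 UTC − 8h = 07:30 Meseph Coast standard time.
Daylight saving runs 28 April – 17 November; the standard-time date in Meseph Coast, 21 November 2025, is outside that window, so Meseph Coast is on standard time at UTC−08:00.
15:30 UTC − 8h = 07:30 Meseph Coast.

07:30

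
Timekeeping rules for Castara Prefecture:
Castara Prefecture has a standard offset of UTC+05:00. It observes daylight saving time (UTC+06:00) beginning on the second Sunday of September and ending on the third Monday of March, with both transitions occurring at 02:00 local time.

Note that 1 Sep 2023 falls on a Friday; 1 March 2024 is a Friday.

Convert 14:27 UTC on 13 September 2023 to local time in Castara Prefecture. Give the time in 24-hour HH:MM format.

1 September 2023 is a Friday, so the first Sunday is September 3 and the second is September 10.
1 March 2024 is a Friday, so the first Monday is March 4 and the third is March 18.
At the standard offset (UTC+05:00), 14:27 UTC + 5h = 19:27 Castara Prefecture standard time.
Daylight saving runs 10 September 2023 – 18 March 2024; the standard-time date in Castara Prefecture, 13 September 2023, is inside that window, so Castara Prefecture is at UTC+06:00.
14:27 UTC + 6h = 20:27 local.

20:27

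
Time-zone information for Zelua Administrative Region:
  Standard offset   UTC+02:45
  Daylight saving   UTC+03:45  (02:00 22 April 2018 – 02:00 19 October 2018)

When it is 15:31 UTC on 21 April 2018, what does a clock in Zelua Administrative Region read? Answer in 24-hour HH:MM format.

At the standard offset (UTC+02:45), 15:31 UTC + 2h45m = 18:16 Zelua Administrative Region standard time.
The standard-time date in Zelua Administrative Region, 21 April 2018, is outside the daylight-saving period (22 April – 19 October), so Zelua Administrative Region is on standard time, UTC+02:45.
15:31 UTC + 2h45m = 18:16 local.

18:16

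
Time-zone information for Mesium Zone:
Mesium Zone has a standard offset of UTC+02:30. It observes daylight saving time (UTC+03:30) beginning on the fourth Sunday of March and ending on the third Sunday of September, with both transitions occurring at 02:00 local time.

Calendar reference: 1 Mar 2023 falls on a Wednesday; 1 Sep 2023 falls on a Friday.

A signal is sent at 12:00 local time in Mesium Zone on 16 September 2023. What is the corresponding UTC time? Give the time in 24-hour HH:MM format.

08:30

1 March 2023 is a Wednesday, so the first Sunday is March 5 and the fourth is March 26.
1 September 2023 is a Friday, so the first Sunday is September 3 and the third is September 17.
16 September 2023 lies within the daylight-saving period (26 March – 17 September), so Mesium Zone is on daylight time, UTC+03:30.
12:00 local − 3h30m = 08:30 UTC.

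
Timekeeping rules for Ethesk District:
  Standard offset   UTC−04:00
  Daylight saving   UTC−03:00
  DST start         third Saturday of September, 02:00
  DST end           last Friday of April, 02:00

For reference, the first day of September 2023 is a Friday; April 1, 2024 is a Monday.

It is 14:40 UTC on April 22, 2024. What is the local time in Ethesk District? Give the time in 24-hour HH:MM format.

11:40

1 September 2023 is a Friday, so the first Saturday is September 2 and the third is September 16.
1 April 2024 is a Monday, so Fridays fall on 5, 12, 19, 26; the last is April 26.
At the standard offset (UTC−04:00), 14:40 UTC − 4h = 10:40 Ethesk District standard time.
The standard-time date in Ethesk District, April 22, 2024, lies within the daylight-saving period (16 September 2023 – 26 April 2024), so Ethesk District is on daylight time, UTC−03:00.
14:40 UTC − 3h = 11:40 local.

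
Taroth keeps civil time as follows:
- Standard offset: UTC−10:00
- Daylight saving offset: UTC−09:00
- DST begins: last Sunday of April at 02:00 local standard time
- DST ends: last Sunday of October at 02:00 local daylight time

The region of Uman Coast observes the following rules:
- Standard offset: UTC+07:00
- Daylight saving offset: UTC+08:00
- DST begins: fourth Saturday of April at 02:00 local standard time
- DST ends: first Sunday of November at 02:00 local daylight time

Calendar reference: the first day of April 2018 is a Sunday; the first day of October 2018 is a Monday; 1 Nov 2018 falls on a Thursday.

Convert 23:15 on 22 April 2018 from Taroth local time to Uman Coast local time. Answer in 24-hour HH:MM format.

1 April 2018 is a Sunday, so Sundays fall on 1, 8, 15, 22, 29; the last is April 29.
1 October 2018 is a Monday, so Sundays fall on 7, 14, 21, 28; the last is October 28.
22 April 2018 does not fall between 29 April and 28 October, so daylight saving is not in effect and Taroth is at UTC−10:00.
23:15 Taroth + 10h = 09:15 UTC (rolling into the next day, 23 April 2018).
1 April 2018 is a Sunday, so the first Saturday is April 7 and the fourth is April 28.
1 November 2018 is a Thursday, so the first Sunday is November 4.
At the standard offset (UTC+07:00), 09:15 UTC + 7h = 16:15 Uman Coast standard time.
The standard-time date in Uman Coast, 23 April 2018, does not fall between 28 April and 4 November, so daylight saving is not in effect and Uman Coast is at UTC+07:00.
09:15 UTC + 7h = 16:15 Uman Coast.

16:15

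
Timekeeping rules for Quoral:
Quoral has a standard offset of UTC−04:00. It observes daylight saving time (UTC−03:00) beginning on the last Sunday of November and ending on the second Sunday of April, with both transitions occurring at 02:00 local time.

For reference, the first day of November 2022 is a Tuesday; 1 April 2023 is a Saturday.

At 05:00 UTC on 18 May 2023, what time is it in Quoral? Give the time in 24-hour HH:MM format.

01:00

1 November 2022 is a Tuesday, so Sundays fall on 6, 13, 20, 27; the last is November 27.
1 April 2023 is a Saturday, so the first Sunday is April 2 and the second is April 9.
At the standard offset (UTC−04:00), 05:00 UTC − 4h = 01:00 Quoral standard time.
The standard-time date in Quoral, 18 May 2023, does not fall between 27 November 2022 and 9 April 2023, so daylight saving is not in effect and Quoral is at UTC−04:00.
05:00 UTC − 4h = 01:00 local.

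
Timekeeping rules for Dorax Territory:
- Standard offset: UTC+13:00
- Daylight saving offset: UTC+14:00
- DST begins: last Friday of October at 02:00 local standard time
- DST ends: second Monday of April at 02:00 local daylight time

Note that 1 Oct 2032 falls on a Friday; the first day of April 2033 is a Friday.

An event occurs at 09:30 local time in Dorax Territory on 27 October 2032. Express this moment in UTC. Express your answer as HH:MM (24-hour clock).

20:30

1 October 2032 is a Friday, so Fridays fall on 1, 8, 15, 22, 29; the last is October 29.
1 April 2033 is a Friday, so the first Monday is April 4 and the second is April 11.
Daylight saving runs 29 October 2032 – 11 April 2033; 27 October 2032 is outside that window, so Dorax Territory is on standard time at UTC+13:00.
09:30 local − 13h = 20:30 UTC (rolling into the previous day, 26 October 2032).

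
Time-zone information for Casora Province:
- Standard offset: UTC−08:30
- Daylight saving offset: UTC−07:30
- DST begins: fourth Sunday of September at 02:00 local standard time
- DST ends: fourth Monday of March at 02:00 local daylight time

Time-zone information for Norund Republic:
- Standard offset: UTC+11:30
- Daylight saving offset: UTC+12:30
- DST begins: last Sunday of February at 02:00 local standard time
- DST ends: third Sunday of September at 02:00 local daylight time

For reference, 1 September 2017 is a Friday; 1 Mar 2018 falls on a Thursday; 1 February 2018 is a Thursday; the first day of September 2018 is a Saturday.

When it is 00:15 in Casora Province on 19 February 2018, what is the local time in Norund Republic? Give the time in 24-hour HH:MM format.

1 September 2017 is a Friday, so the first Sunday is September 3 and the fourth is September 24.
1 March 2018 is a Thursday, so the first Monday is March 5 and the fourth is March 26.
19 February 2018 lies within the daylight-saving period (24 September 2017 – 26 March 2018), so Casora Province is on daylight time, UTC−07:30.
00:15 Casora Province + 7h30m = 07:45 UTC.
1 February 2018 is a Thursday, so Sundays fall on 4, 11, 18, 25; the last is February 25.
1 September 2018 is a Saturday, so the first Sunday is September 2 and the third is September 16.
At the standard offset (UTC+11:30), 07:45 UTC + 11h30m = 19:15 Norund Republic standard time.
The standard-time date in Norund Republic, 19 February 2018, does not fall between 25 February and 16 September, so daylight saving is not in effect and Norund Republic is at UTC+11:30.
07:45 UTC + 11h30m = 19:15 Norund Republic.

19:15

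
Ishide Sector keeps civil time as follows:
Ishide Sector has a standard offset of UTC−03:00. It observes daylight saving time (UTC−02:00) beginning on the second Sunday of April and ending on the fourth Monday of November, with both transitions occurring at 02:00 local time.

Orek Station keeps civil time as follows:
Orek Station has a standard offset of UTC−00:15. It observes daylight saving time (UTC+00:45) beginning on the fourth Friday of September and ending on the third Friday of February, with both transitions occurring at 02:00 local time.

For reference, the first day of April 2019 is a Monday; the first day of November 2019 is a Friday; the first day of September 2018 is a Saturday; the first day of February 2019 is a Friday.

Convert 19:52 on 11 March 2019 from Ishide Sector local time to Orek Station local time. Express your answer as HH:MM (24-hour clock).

22:37

1 April 2019 is a Monday, so the first Sunday is April 7 and the second is April 14.
1 November 2019 is a Friday, so the first Monday is November 4 and the fourth is November 25.
11 March 2019 does not fall between 14 April and 25 November, so daylight saving is not in effect and Ishide Sector is at UTC−03:00.
19:52 Ishide Sector + 3h = 22:52 UTC.
1 September 2018 is a Saturday, so the first Friday is September 7 and the fourth is September 28.
1 February 2019 is a Friday, so the first Friday is February 1 and the third is February 15.
At the standard offset (UTC−00:15), 22:52 UTC − 0h15m = 22:37 Orek Station standard time.
Daylight saving runs 28 September 2018 – 15 February 2019; the standard-time date in Orek Station, 11 March 2019, is outside that window, so Orek Station is on standard time at UTC−00:15.
22:52 UTC − 0h15m = 22:37 Orek Station.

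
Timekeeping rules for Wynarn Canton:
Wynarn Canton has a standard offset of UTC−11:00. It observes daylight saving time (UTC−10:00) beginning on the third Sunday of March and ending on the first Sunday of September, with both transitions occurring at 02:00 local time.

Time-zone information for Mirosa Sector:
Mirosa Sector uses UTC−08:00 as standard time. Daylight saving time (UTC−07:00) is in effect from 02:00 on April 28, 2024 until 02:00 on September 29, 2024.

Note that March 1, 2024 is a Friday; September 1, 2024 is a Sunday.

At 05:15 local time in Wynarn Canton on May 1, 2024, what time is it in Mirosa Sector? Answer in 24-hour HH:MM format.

08:15

1 March 2024 is a Friday, so the first Sunday is March 3 and the third is March 17.
1 September 2024 is a Sunday, so the first Sunday is September 1.
May 1, 2024 falls between 17 March and 1 September, so daylight saving is in effect and Wynarn Canton is at UTC−10:00.
05:15 Wynarn Canton + 10h = 15:15 UTC.
At the standard offset (UTC−08:00), 15:15 UTC − 8h = 07:15 Mirosa Sector standard time.
Daylight saving runs 28 April – 29 September; the standard-time date in Mirosa Sector, May 1, 2024, is inside that window, so Mirosa Sector is at UTC−07:00.
15:15 UTC − 7h = 08:15 Mirosa Sector.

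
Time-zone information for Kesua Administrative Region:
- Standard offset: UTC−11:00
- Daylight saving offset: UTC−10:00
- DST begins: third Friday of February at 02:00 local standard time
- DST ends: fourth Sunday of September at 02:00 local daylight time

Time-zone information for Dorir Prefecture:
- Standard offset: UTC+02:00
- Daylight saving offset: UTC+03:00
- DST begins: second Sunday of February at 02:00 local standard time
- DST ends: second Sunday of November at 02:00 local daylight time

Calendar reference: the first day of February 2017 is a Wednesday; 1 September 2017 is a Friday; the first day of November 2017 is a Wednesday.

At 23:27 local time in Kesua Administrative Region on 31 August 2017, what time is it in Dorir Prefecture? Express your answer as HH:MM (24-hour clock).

1 February 2017 is a Wednesday, so the first Friday is February 3 and the third is February 17.
1 September 2017 is a Friday, so the first Sunday is September 3 and the fourth is September 24.
31 August 2017 lies within the daylight-saving period (17 February – 24 September), so Kesua Administrative Region is on daylight time, UTC−10:00.
23:27 Kesua Administrative Region + 10h = 09:27 UTC (rolling into the next day, 1 September 2017).
1 February 2017 is a Wednesday, so the first Sunday is February 5 and the second is February 12.
1 November 2017 is a Wednesday, so the first Sunday is November 5 and the second is November 12.
At the standard offset (UTC+02:00), 09:27 UTC + 2h = 11:27 Dorir Prefecture standard time.
Daylight saving runs 12 February – 12 November; the standard-time date in Dorir Prefecture, 1 September 2017, is inside that window, so Dorir Prefecture is at UTC+03:00.
09:27 UTC + 3h = 12:27 Dorir Prefecture.

12:27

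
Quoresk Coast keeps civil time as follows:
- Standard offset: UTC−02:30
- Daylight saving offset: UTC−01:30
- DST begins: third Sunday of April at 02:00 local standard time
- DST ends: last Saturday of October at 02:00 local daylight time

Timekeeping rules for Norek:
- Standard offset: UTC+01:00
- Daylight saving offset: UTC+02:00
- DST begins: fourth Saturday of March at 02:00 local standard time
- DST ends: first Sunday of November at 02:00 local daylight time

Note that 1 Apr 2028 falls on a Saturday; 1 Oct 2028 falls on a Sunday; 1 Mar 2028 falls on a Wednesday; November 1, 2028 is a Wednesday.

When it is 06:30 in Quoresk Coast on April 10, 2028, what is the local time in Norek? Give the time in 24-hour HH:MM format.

11:00

1 April 2028 is a Saturday, so the first Sunday is April 2 and the third is April 16.
1 October 2028 is a Sunday, so Saturdays fall on 7, 14, 21, 28; the last is October 28.
April 10, 2028 is outside the daylight-saving period (16 April – 28 October), so Quoresk Coast is on standard time, UTC−02:30.
06:30 Quoresk Coast + 2h30m = 09:00 UTC.
1 March 2028 is a Wednesday, so the first Saturday is March 4 and the fourth is March 25.
1 November 2028 is a Wednesday, so the first Sunday is November 5.
At the standard offset (UTC+01:00), 09:00 UTC + 1h = 10:00 Norek standard time.
The standard-time date in Norek, April 10, 2028, falls between 25 March and 5 November, so daylight saving is in effect and Norek is at UTC+02:00.
09:00 UTC + 2h = 11:00 Norek.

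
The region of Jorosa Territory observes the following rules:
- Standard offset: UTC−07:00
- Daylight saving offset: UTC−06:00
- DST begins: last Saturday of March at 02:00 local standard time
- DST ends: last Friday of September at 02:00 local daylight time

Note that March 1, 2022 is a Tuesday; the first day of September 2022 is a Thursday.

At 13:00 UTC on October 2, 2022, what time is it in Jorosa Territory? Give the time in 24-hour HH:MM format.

1 March 2022 is a Tuesday, so Saturdays fall on 5, 12, 19, 26; the last is March 26.
1 September 2022 is a Thursday, so Fridays fall on 2, 9, 16, 23, 30; the last is September 30.
At the standard offset (UTC−07:00), 13:00 UTC − 7h = 06:00 Jorosa Territory standard time.
The standard-time date in Jorosa Territory, October 2, 2022, does not fall between 26 March and 30 September, so daylight saving is not in effect and Jorosa Territory is at UTC−07:00.
13:00 UTC − 7h = 06:00 local.

06:00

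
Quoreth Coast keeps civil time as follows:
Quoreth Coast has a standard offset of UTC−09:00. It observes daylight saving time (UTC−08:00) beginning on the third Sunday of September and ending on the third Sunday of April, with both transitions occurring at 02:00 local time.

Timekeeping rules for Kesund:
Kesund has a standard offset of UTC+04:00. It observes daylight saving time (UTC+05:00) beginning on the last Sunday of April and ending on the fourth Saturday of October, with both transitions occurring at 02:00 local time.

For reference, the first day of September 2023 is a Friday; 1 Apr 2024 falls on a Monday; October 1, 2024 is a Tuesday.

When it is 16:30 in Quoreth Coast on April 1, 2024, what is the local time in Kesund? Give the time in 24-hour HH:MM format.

1 September 2023 is a Friday, so the first Sunday is September 3 and the third is September 17.
1 April 2024 is a Monday, so the first Sunday is April 7 and the third is April 21.
April 1, 2024 falls between 17 September 2023 and 21 April 2024, so daylight saving is in effect and Quoreth Coast is at UTC−08:00.
16:30 Quoreth Coast + 8h = 00:30 UTC (rolling into the next day, 2 April 2024).
1 April 2024 is a Monday, so Sundays fall on 7, 14, 21, 28; the last is April 28.
1 October 2024 is a Tuesday, so the first Saturday is October 5 and the fourth is October 26.
At the standard offset (UTC+04:00), 00:30 UTC + 4h = 04:30 Kesund standard time.
The standard-time date in Kesund, April 2, 2024, does not fall between 28 April and 26 October, so daylight saving is not in effect and Kesund is at UTC+04:00.
00:30 UTC + 4h = 04:30 Kesund.

04:30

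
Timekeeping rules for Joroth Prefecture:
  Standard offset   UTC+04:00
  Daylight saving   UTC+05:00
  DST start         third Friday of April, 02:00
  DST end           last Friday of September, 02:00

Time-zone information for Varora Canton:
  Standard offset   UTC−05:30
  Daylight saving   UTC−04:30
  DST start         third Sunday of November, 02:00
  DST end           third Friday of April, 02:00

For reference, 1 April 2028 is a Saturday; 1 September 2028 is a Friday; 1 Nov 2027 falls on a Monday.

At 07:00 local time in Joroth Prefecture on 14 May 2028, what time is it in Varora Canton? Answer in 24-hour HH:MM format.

20:30

1 April 2028 is a Saturday, so the first Friday is April 7 and the third is April 21.
1 September 2028 is a Friday, so Fridays fall on 1, 8, 15, 22, 29; the last is September 29.
14 May 2028 lies within the daylight-saving period (21 April – 29 September), so Joroth Prefecture is on daylight time, UTC+05:00.
07:00 Joroth Prefecture − 5h = 02:00 UTC.
1 November 2027 is a Monday, so the first Sunday is November 7 and the third is November 21.
1 April 2028 is a Saturday, so the first Friday is April 7 and the third is April 21.
At the standard offset (UTC−05:30), 02:00 UTC − 5h30m = 20:30 Varora Canton standard time (rolling into the previous day, 13 May 2028).
The standard-time date in Varora Canton, 13 May 2028, is outside the daylight-saving period (21 November 2027 – 21 April 2028), so Varora Canton is on standard time, UTC−05:30.
02:00 UTC − 5h30m = 20:30 Varora Canton (rolling into the previous day, 13 May 2028).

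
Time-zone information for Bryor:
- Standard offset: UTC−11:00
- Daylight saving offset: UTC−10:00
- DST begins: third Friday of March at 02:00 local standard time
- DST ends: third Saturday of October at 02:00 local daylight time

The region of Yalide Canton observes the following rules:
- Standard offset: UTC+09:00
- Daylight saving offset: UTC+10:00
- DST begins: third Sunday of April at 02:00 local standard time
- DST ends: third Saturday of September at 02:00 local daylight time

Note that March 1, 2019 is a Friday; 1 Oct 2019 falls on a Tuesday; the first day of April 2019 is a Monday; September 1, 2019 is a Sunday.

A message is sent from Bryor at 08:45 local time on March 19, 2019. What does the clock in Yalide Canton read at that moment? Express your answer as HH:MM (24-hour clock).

03:45

1 March 2019 is a Friday, so the first Friday is March 1 and the third is March 15.
1 October 2019 is a Tuesday, so the first Saturday is October 5 and the third is October 19.
March 19, 2019 lies within the daylight-saving period (15 March – 19 October), so Bryor is on daylight time, UTC−10:00.
08:45 Bryor + 10h = 18:45 UTC.
1 April 2019 is a Monday, so the first Sunday is April 7 and the third is April 21.
1 September 2019 is a Sunday, so the first Saturday is September 7 and the third is September 21.
At the standard offset (UTC+09:00), 18:45 UTC + 9h = 03:45 Yalide Canton standard time (rolling into the next day, 20 March 2019).
The standard-time date in Yalide Canton, March 20, 2019, does not fall between 21 April and 21 September, so daylight saving is not in effect and Yalide Canton is at UTC+09:00.
18:45 UTC + 9h = 03:45 Yalide Canton (rolling into the next day, 20 March 2019).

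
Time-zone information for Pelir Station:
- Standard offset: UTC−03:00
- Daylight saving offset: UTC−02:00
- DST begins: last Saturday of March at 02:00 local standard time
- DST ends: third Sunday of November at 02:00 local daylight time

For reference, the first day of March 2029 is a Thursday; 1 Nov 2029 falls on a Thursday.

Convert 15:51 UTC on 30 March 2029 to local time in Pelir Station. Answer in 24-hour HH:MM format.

12:51

1 March 2029 is a Thursday, so Saturdays fall on 3, 10, 17, 24, 31; the last is March 31.
1 November 2029 is a Thursday, so the first Sunday is November 4 and the third is November 18.
At the standard offset (UTC−03:00), 15:51 UTC − 3h = 12:51 Pelir Station standard time.
The standard-time date in Pelir Station, 30 March 2029, is outside the daylight-saving period (31 March – 18 November), so Pelir Station is on standard time, UTC−03:00.
15:51 UTC − 3h = 12:51 local.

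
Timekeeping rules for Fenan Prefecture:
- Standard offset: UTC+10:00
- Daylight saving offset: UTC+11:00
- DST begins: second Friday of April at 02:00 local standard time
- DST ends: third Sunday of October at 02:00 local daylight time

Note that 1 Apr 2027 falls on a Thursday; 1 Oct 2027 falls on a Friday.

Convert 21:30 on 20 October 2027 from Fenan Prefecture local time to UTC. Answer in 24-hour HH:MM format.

11:30

1 April 2027 is a Thursday, so the first Friday is April 2 and the second is April 9.
1 October 2027 is a Friday, so the first Sunday is October 3 and the third is October 17.
20 October 2027 is outside the daylight-saving period (9 April – 17 October), so Fenan Prefecture is on standard time, UTC+10:00.
21:30 local − 10h = 11:30 UTC.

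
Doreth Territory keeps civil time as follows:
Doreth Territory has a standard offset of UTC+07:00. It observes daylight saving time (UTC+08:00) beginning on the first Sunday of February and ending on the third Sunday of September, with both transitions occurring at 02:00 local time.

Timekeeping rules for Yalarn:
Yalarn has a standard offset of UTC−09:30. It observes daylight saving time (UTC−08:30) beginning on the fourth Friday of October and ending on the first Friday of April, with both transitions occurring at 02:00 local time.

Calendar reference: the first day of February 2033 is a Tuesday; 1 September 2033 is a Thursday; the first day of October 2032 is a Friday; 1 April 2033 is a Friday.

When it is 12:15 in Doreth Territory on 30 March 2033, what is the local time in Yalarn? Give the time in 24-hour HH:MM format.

19:45

1 February 2033 is a Tuesday, so the first Sunday is February 6.
1 September 2033 is a Thursday, so the first Sunday is September 4 and the third is September 18.
30 March 2033 lies within the daylight-saving period (6 February – 18 September), so Doreth Territory is on daylight time, UTC+08:00.
12:15 Doreth Territory − 8h = 04:15 UTC.
1 October 2032 is a Friday, so the first Friday is October 1 and the fourth is October 22.
1 April 2033 is a Friday, so the first Friday is April 1.
At the standard offset (UTC−09:30), 04:15 UTC − 9h30m = 18:45 Yalarn standard time (rolling into the previous day, 29 March 2033).
The standard-time date in Yalarn, 29 March 2033, falls between 22 October 2032 and 1 April 2033, so daylight saving is in effect and Yalarn is at UTC−08:30.
04:15 UTC − 8h30m = 19:45 Yalarn (rolling into the previous day, 29 March 2033).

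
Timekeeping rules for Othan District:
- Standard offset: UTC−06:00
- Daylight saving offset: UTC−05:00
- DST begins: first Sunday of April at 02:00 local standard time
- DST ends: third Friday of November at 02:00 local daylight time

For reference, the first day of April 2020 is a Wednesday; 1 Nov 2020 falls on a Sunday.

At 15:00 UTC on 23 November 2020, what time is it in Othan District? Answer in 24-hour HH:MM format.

1 April 2020 is a Wednesday, so the first Sunday is April 5.
1 November 2020 is a Sunday, so the first Friday is November 6 and the third is November 20.
At the standard offset (UTC−06:00), 15:00 UTC − 6h = 09:00 Othan District standard time.
The standard-time date in Othan District, 23 November 2020, is outside the daylight-saving period (5 April – 20 November), so Othan District is on standard time, UTC−06:00.
15:00 UTC − 6h = 09:00 local.

09:00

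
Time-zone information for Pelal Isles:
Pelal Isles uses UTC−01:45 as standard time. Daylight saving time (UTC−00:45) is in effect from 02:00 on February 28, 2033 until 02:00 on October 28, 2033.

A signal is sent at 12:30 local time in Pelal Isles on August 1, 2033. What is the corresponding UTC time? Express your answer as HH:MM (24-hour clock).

13:15

August 1, 2033 falls between 28 February and 28 October, so daylight saving is in effect and Pelal Isles is at UTC−00:45.
12:30 local + 0h45m = 13:15 UTC.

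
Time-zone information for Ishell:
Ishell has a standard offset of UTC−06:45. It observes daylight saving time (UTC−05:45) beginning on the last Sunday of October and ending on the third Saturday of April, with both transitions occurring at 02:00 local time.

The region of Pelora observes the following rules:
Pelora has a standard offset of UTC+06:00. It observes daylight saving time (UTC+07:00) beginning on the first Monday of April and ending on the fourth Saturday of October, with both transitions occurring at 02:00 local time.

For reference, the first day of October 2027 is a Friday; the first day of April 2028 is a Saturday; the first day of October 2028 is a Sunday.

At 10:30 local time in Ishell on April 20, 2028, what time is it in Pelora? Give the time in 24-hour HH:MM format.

1 October 2027 is a Friday, so Sundays fall on 3, 10, 17, 24, 31; the last is October 31.
1 April 2028 is a Saturday, so the first Saturday is April 1 and the third is April 15.
April 20, 2028 does not fall between 31 October 2027 and 15 April 2028, so daylight saving is not in effect and Ishell is at UTC−06:45.
10:30 Ishell + 6h45m = 17:15 UTC.
1 April 2028 is a Saturday, so the first Monday is April 3.
1 October 2028 is a Sunday, so the first Saturday is October 7 and the fourth is October 28.
At the standard offset (UTC+06:00), 17:15 UTC + 6h = 23:15 Pelora standard time.
The standard-time date in Pelora, April 20, 2028, falls between 3 April and 28 October, so daylight saving is in effect and Pelora is at UTC+07:00.
17:15 UTC + 7h = 00:15 Pelora (rolling into the next day, 21 April 2028).

00:15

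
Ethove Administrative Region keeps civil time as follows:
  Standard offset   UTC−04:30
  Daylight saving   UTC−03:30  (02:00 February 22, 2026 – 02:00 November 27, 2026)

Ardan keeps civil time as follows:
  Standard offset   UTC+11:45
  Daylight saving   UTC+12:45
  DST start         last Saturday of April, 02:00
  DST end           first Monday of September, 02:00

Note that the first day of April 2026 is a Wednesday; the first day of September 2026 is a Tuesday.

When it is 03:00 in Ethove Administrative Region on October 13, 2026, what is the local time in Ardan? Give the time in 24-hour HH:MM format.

18:15

October 13, 2026 falls between 22 February and 27 November, so daylight saving is in effect and Ethove Administrative Region is at UTC−03:30.
03:00 Ethove Administrative Region + 3h30m = 06:30 UTC.
1 April 2026 is a Wednesday, so Saturdays fall on 4, 11, 18, 25; the last is April 25.
1 September 2026 is a Tuesday, so the first Monday is September 7.
At the standard offset (UTC+11:45), 06:30 UTC + 11h45m = 18:15 Ardan standard time.
Daylight saving runs 25 April – 7 September; the standard-time date in Ardan, October 13, 2026, is outside that window, so Ardan is on standard time at UTC+11:45.
06:30 UTC + 11h45m = 18:15 Ardan.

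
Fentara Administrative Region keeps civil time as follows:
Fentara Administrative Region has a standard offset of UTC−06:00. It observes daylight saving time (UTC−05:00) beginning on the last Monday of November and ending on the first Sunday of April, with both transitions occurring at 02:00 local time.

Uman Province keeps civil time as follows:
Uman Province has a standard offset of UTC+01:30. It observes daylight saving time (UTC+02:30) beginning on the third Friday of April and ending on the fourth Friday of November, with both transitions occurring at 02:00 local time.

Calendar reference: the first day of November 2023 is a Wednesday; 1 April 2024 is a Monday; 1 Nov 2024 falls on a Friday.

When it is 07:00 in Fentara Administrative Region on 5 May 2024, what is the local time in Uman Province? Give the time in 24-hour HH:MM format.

1 November 2023 is a Wednesday, so Mondays fall on 6, 13, 20, 27; the last is November 27.
1 April 2024 is a Monday, so the first Sunday is April 7.
5 May 2024 does not fall between 27 November 2023 and 7 April 2024, so daylight saving is not in effect and Fentara Administrative Region is at UTC−06:00.
07:00 Fentara Administrative Region + 6h = 13:00 UTC.
1 April 2024 is a Monday, so the first Friday is April 5 and the third is April 19.
1 November 2024 is a Friday, so the first Friday is November 1 and the fourth is November 22.
At the standard offset (UTC+01:30), 13:00 UTC + 1h30m = 14:30 Uman Province standard time.
The standard-time date in Uman Province, 5 May 2024, falls between 19 April and 22 November, so daylight saving is in effect and Uman Province is at UTC+02:30.
13:00 UTC + 2h30m = 15:30 Uman Province.

15:30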